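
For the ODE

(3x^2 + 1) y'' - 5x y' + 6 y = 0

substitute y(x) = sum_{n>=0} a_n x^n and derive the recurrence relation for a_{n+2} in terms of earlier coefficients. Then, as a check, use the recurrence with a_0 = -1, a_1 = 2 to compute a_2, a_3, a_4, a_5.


Substitute y = sum_n a_n x^n.
(1 + 3 x^2) y'' contributes (n+2)(n+1) a_{n+2} + 3 n(n-1) a_n at x^n.
-5 x y'(x) contributes -5 n a_n at x^n.
6 y(x) contributes 6 a_n at x^n.
Matching x^n: (n+2)(n+1) a_{n+2} + (3 n(n-1) - 5 n + 6) a_n = 0.
Thus a_{n+2} = (-3 n(n-1) + 5 n - 6) / ((n+1)(n+2)) * a_n.

Check with a_0 = -1, a_1 = 2 (apply the recurrence for n = 0, 1, 2, 3): a_0 = -1, a_1 = 2, a_2 = 3, a_3 = -1/3, a_4 = -1/2, a_5 = 3/20.

a_(n+2) = (-3 n(n-1) + 5 n - 6) / ((n+1)(n+2)) * a_n; check: a_0 = -1, a_1 = 2, a_2 = 3, a_3 = -1/3, a_4 = -1/2, a_5 = 3/20


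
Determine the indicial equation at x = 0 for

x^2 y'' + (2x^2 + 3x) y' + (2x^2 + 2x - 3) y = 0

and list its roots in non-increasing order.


Divide by x^2 to reach normal form y'' + P_1(x) y' + P_2(x) y = 0 with P_1(x) = 2 + 3/x and P_2(x) = 2 + 2/x - 3/x^2.
x = 0 is a singular point because the y'-coefficient 2 + 3/x has a pole at x = 0 and the y-coefficient 2 + 2/x - 3/x^2 has a pole at x = 0.
It is a regular singular point because x P_1(x) = p(x) = 2x + 3 and x^2 P_2(x) = q(x) = 2x^2 + 2x - 3 are polynomials, hence analytic at x = 0.
p(0) = 3,  q(0) = -3.
Indicial equation: r(r-1) + p(0) r + q(0) = 0, i.e. r^2 + (p(0) - 1) r + q(0) = 0, i.e. r^2 + 2 r - 3 = 0.
Discriminant: (2)^2 - 4(-3) = 16, so r = (-2 ± 4)/2.
Solving: r_1 = 1, r_2 = -3.

indicial: r^2 + 2 r - 3 = 0; roots r_1 = 1, r_2 = -3


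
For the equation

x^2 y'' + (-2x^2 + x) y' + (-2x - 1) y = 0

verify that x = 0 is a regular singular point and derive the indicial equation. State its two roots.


Divide by x^2 to reach normal form y'' + P_1(x) y' + P_2(x) y = 0 with P_1(x) = -2 + 1/x and P_2(x) = -2/x - 1/x^2.
x = 0 is a singular point because the y'-coefficient -2 + 1/x has a pole at x = 0 and the y-coefficient -2/x - 1/x^2 has a pole at x = 0.
It is a regular singular point because x P_1(x) = p(x) = 1 - 2x and x^2 P_2(x) = q(x) = -2x - 1 are polynomials, hence analytic at x = 0.
p(0) = 1,  q(0) = -1.
Indicial equation: r(r-1) + p(0) r + q(0) = 0, i.e. r^2 + (p(0) - 1) r + q(0) = 0, i.e. r^2 - 1 = 0.
Discriminant: (0)^2 - 4(-1) = 4, so r = (0 ± 2)/2.
Solving: r_1 = 1, r_2 = -1.

indicial: r^2 - 1 = 0; roots r_1 = 1, r_2 = -1


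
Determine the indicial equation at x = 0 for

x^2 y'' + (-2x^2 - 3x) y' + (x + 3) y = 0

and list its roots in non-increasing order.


Divide by x^2 to reach normal form y'' + P_1(x) y' + P_2(x) y = 0 with P_1(x) = -2 - 3/x and P_2(x) = 1/x + 3/x^2.
x = 0 is a singular point because the y'-coefficient -2 - 3/x has a pole at x = 0 and the y-coefficient 1/x + 3/x^2 has a pole at x = 0.
It is a regular singular point because x P_1(x) = p(x) = -2x - 3 and x^2 P_2(x) = q(x) = x + 3 are polynomials, hence analytic at x = 0.
p(0) = -3,  q(0) = 3.
Indicial equation: r(r-1) + p(0) r + q(0) = 0, i.e. r^2 + (p(0) - 1) r + q(0) = 0, i.e. r^2 - 4 r + 3 = 0.
Discriminant: (-4)^2 - 4(3) = 4, so r = (4 ± 2)/2.
Solving: r_1 = 3, r_2 = 1.

indicial: r^2 - 4 r + 3 = 0; roots r_1 = 3, r_2 = 1


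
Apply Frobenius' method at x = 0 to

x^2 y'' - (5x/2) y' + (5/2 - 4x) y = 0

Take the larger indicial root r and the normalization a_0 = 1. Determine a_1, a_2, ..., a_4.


Write in Frobenius form y'' + (p(x)/x) y' + (q(x)/x^2) y = 0:
  p(x) = -5/2,  q(x) = 5/2 - 4x.
Indicial equation: r(r-1) + (-5/2) r + (5/2) = 0 -> roots r_1 = 5/2, r_2 = 1.
Take r = r_1 = 5/2. Let y(x) = x^r sum_{n>=0} a_n x^n with a_0 = 1.
Substitute y = x^r sum a_n x^n and match x^{r+n}. The recurrence is
  D(n) a_n - 4 a_{n-1} = 0,  where D(n) = (r+n)(r+n-1) + (-5/2)(r+n) + (5/2).
  a_n = 4 / D(n) * a_{n-1}.
Since the indicial polynomial factors as (r - r_1)(r - r_2), D(n) = (r_1 + n - r_1)(r_1 + n - r_2) = n(n + 3/2).
Evaluating step by step (a_0 = 1):
  n = 1: D(1) = 1(1 + 3/2) = 5/2; numerator = 4(1) = 4; a_1 = (4)/(5/2) = 8/5
  n = 2: D(2) = 2(2 + 3/2) = 7; numerator = 4(8/5) = 32/5; a_2 = (32/5)/(7) = 32/35
  n = 3: D(3) = 3(3 + 3/2) = 27/2; numerator = 4(32/35) = 128/35; a_3 = (128/35)/(27/2) = 256/945
  n = 4: D(4) = 4(4 + 3/2) = 22; numerator = 4(256/945) = 1024/945; a_4 = (1024/945)/(22) = 512/10395

r = 5/2; a_0 = 1; a_1 = 8/5; a_2 = 32/35; a_3 = 256/945; a_4 = 512/10395


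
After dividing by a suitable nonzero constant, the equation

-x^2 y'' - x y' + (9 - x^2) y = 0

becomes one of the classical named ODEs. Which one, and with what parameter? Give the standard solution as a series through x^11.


All three coefficients share the factor -1; dividing through by -1 gives  x^2 y'' + x y' + (x^2 - 9) y = 0.
This matches the Bessel equation x^2 y'' + x y' + (x^2 - nu^2) y = 0 with nu^2 = 9, so nu = 3; the solution bounded at x = 0 is J_3(x).
Frobenius at x = 0: indicial roots ±nu; for r = nu the recurrence k(k + 2nu) c_k = -c_{k-2} gives the standard series J_nu(x) = sum_{k>=0} (-1)^k / (k! (k+nu)!) (x/2)^(2k+nu). Evaluate the first 5 terms:
  k = 0: (-1)^0 / (0! * 3! * 2^3) x^3 = 1/(1*6*8) x^3 = (1/48) x^3
  k = 1: (-1)^1 / (1! * 4! * 2^5) x^5 = -1/(1*24*32) x^5 = (-1/768) x^5
  k = 2: (-1)^2 / (2! * 5! * 2^7) x^7 = 1/(2*120*128) x^7 = (1/30720) x^7
  k = 3: (-1)^3 / (3! * 6! * 2^9) x^9 = -1/(6*720*512) x^9 = (-1/2211840) x^9
  k = 4: (-1)^4 / (4! * 7! * 2^11) x^11 = 1/(24*5040*2048) x^11 = (1/247726080) x^11
Hence J_3(x) = x^11/247726080 - x^9/2211840 + x^7/30720 - x^5/768 + x^3/48 + ....

J_3(x); series = x^11/247726080 - x^9/2211840 + x^7/30720 - x^5/768 + x^3/48


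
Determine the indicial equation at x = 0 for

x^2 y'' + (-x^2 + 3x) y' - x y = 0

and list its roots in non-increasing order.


Divide by x^2 to reach normal form y'' + P_1(x) y' + P_2(x) y = 0 with P_1(x) = -1 + 3/x and P_2(x) = -1/x.
x = 0 is a singular point because the y'-coefficient -1 + 3/x has a pole at x = 0 and the y-coefficient -1/x has a pole at x = 0.
It is a regular singular point because x P_1(x) = p(x) = 3 - x and x^2 P_2(x) = q(x) = -x are polynomials, hence analytic at x = 0.
p(0) = 3,  q(0) = 0.
Indicial equation: r(r-1) + p(0) r + q(0) = 0, i.e. r^2 + (p(0) - 1) r + q(0) = 0, i.e. r^2 + 2 r = 0.
Discriminant: (2)^2 - 4(0) = 4, so r = (-2 ± 2)/2.
Solving: r_1 = 0, r_2 = -2.

indicial: r^2 + 2 r = 0; roots r_1 = 0, r_2 = -2


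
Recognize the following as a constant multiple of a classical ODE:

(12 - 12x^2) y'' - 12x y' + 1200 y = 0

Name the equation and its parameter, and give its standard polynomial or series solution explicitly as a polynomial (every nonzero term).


All three coefficients share the factor 12; dividing through by 12 gives  (1 - x^2) y'' - x y' + 100 y = 0.
This matches the Chebyshev equation (1 - x^2) y'' - x y' + n^2 y = 0 (note the -x y' term, not -2x y') with n^2 = 100, so n = 10; the polynomial solution is T_10(x).
With y = sum_k a_k x^k, matching x^k gives (k+2)(k+1) a_{k+2} = (k^2 - n^2) a_k = (k - 10)(k + 10) a_k. The right side vanishes at k = 10, so the series with the parity of 10 terminates at degree 10.
Standard normalization: leading coefficient of T_n is 2^(n-1), so a_10 = 2^9 = 512. Work downward with a_k = (k+1)(k+2) a_{k+2} / ((k - 10)(k + 10)):
  a_8 = (9)(10)(512) / ((8 - 10)(8 + 10)) = 46080/(-36) = -1280
  a_6 = (7)(8)(-1280) / ((6 - 10)(6 + 10)) = -71680/(-64) = 1120
  a_4 = (5)(6)(1120) / ((4 - 10)(4 + 10)) = 33600/(-84) = -400
  a_2 = (3)(4)(-400) / ((2 - 10)(2 + 10)) = -4800/(-96) = 50
  a_0 = (1)(2)(50) / ((0 - 10)(0 + 10)) = 100/(-100) = -1
Hence T_10(x) = 512 x^10 - 1280 x^8 + 1120 x^6 - 400 x^4 + 50 x^2 - 1.

T_10(x); series = 512 x^10 - 1280 x^8 + 1120 x^6 - 400 x^4 + 50 x^2 - 1


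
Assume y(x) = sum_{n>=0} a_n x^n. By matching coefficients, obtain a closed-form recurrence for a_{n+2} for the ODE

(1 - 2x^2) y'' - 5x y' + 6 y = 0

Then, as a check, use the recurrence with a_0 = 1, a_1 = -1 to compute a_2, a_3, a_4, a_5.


Substitute y = sum_n a_n x^n.
(1 - 2 x^2) y'' contributes (n+2)(n+1) a_{n+2} - 2 n(n-1) a_n at x^n.
-5 x y'(x) contributes -5 n a_n at x^n.
6 y(x) contributes 6 a_n at x^n.
Matching x^n: (n+2)(n+1) a_{n+2} + (-2 n(n-1) - 5 n + 6) a_n = 0.
Thus a_{n+2} = (2 n(n-1) + 5 n - 6) / ((n+1)(n+2)) * a_n.

Check with a_0 = 1, a_1 = -1 (apply the recurrence for n = 0, 1, 2, 3): a_0 = 1, a_1 = -1, a_2 = -3, a_3 = 1/6, a_4 = -2, a_5 = 7/40.

a_(n+2) = (2 n(n-1) + 5 n - 6) / ((n+1)(n+2)) * a_n; check: a_0 = 1, a_1 = -1, a_2 = -3, a_3 = 1/6, a_4 = -2, a_5 = 7/40


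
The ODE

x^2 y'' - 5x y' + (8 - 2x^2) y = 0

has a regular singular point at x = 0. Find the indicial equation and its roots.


Divide by x^2 to reach normal form y'' + P_1(x) y' + P_2(x) y = 0 with P_1(x) = -5/x and P_2(x) = -2 + 8/x^2.
x = 0 is a singular point because the y'-coefficient -5/x has a pole at x = 0 and the y-coefficient -2 + 8/x^2 has a pole at x = 0.
It is a regular singular point because x P_1(x) = p(x) = -5 and x^2 P_2(x) = q(x) = 8 - 2x^2 are polynomials, hence analytic at x = 0.
p(0) = -5,  q(0) = 8.
Indicial equation: r(r-1) + p(0) r + q(0) = 0, i.e. r^2 + (p(0) - 1) r + q(0) = 0, i.e. r^2 - 6 r + 8 = 0.
Discriminant: (-6)^2 - 4(8) = 4, so r = (6 ± 2)/2.
Solving: r_1 = 4, r_2 = 2.

indicial: r^2 - 6 r + 8 = 0; roots r_1 = 4, r_2 = 2


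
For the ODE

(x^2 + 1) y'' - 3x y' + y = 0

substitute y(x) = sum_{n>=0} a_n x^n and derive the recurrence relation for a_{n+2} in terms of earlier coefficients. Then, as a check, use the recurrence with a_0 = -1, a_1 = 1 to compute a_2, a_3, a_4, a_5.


Substitute y = sum_n a_n x^n.
(1 + 1 x^2) y'' contributes (n+2)(n+1) a_{n+2} + n(n-1) a_n at x^n.
-3 x y'(x) contributes -3 n a_n at x^n.
y(x) contributes 1 a_n at x^n.
Matching x^n: (n+2)(n+1) a_{n+2} + (n(n-1) - 3 n + 1) a_n = 0.
Thus a_{n+2} = (-n(n-1) + 3 n - 1) / ((n+1)(n+2)) * a_n.

Check with a_0 = -1, a_1 = 1 (apply the recurrence for n = 0, 1, 2, 3): a_0 = -1, a_1 = 1, a_2 = 1/2, a_3 = 1/3, a_4 = 1/8, a_5 = 1/30.

a_(n+2) = (-n(n-1) + 3 n - 1) / ((n+1)(n+2)) * a_n; check: a_0 = -1, a_1 = 1, a_2 = 1/2, a_3 = 1/3, a_4 = 1/8, a_5 = 1/30


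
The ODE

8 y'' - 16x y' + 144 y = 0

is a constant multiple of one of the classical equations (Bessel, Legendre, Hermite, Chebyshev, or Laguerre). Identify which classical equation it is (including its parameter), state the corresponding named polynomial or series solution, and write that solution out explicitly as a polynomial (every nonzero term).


All three coefficients share the factor 8; dividing through by 8 gives  y'' - 2x y' + 18 y = 0.
This matches the Hermite equation y'' - 2x y' + 2n y = 0 with 2n = 18, so n = 9; the polynomial solution is H_9(x).
With y = sum_k a_k x^k, matching x^k gives (k+2)(k+1) a_{k+2} = 2(k - n) a_k = 2(k - 9) a_k. The right side vanishes at k = 9, so the series with the parity of 9 terminates at degree 9.
Standard normalization: leading coefficient of H_n is 2^n, so a_9 = 2^9 = 512. Work downward with a_k = (k+1)(k+2) a_{k+2} / (2(k - n)):
  a_7 = (8)(9)(512) / (2(7 - 9)) = 36864/(-4) = -9216
  a_5 = (6)(7)(-9216) / (2(5 - 9)) = -387072/(-8) = 48384
  a_3 = (4)(5)(48384) / (2(3 - 9)) = 967680/(-12) = -80640
  a_1 = (2)(3)(-80640) / (2(1 - 9)) = -483840/(-16) = 30240
Hence H_9(x) = 512 x^9 - 9216 x^7 + 48384 x^5 - 80640 x^3 + 30240 x.

H_9(x); series = 512 x^9 - 9216 x^7 + 48384 x^5 - 80640 x^3 + 30240 x


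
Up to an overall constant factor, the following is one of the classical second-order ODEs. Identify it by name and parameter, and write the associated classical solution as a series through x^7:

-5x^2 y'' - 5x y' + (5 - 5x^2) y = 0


All three coefficients share the factor -5; dividing through by -5 gives  x^2 y'' + x y' + (x^2 - 1) y = 0.
This matches the Bessel equation x^2 y'' + x y' + (x^2 - nu^2) y = 0 with nu^2 = 1, so nu = 1; the solution bounded at x = 0 is J_1(x).
Frobenius at x = 0: indicial roots ±nu; for r = nu the recurrence k(k + 2nu) c_k = -c_{k-2} gives the standard series J_nu(x) = sum_{k>=0} (-1)^k / (k! (k+nu)!) (x/2)^(2k+nu). Evaluate the first 4 terms:
  k = 0: (-1)^0 / (0! * 1! * 2^1) x^1 = 1/(1*1*2) x^1 = (1/2) x^1
  k = 1: (-1)^1 / (1! * 2! * 2^3) x^3 = -1/(1*2*8) x^3 = (-1/16) x^3
  k = 2: (-1)^2 / (2! * 3! * 2^5) x^5 = 1/(2*6*32) x^5 = (1/384) x^5
  k = 3: (-1)^3 / (3! * 4! * 2^7) x^7 = -1/(6*24*128) x^7 = (-1/18432) x^7
Hence J_1(x) = -x^7/18432 + x^5/384 - x^3/16 + x/2 + ....

J_1(x); series = -x^7/18432 + x^5/384 - x^3/16 + x/2


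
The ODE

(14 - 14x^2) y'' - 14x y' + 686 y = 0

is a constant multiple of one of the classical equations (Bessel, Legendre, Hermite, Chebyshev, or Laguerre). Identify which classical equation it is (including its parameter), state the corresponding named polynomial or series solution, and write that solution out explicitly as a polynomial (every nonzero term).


All three coefficients share the factor 14; dividing through by 14 gives  (1 - x^2) y'' - x y' + 49 y = 0.
This matches the Chebyshev equation (1 - x^2) y'' - x y' + n^2 y = 0 (note the -x y' term, not -2x y') with n^2 = 49, so n = 7; the polynomial solution is T_7(x).
With y = sum_k a_k x^k, matching x^k gives (k+2)(k+1) a_{k+2} = (k^2 - n^2) a_k = (k - 7)(k + 7) a_k. The right side vanishes at k = 7, so the series with the parity of 7 terminates at degree 7.
Standard normalization: leading coefficient of T_n is 2^(n-1), so a_7 = 2^6 = 64. Work downward with a_k = (k+1)(k+2) a_{k+2} / ((k - 7)(k + 7)):
  a_5 = (6)(7)(64) / ((5 - 7)(5 + 7)) = 2688/(-24) = -112
  a_3 = (4)(5)(-112) / ((3 - 7)(3 + 7)) = -2240/(-40) = 56
  a_1 = (2)(3)(56) / ((1 - 7)(1 + 7)) = 336/(-48) = -7
Hence T_7(x) = 64 x^7 - 112 x^5 + 56 x^3 - 7 x.

T_7(x); series = 64 x^7 - 112 x^5 + 56 x^3 - 7 x


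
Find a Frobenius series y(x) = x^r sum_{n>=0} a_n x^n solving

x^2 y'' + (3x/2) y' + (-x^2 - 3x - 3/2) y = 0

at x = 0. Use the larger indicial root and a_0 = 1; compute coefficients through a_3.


Write in Frobenius form y'' + (p(x)/x) y' + (q(x)/x^2) y = 0:
  p(x) = 3/2,  q(x) = -x^2 - 3x - 3/2.
Indicial equation: r(r-1) + (3/2) r + (-3/2) = 0 -> roots r_1 = 1, r_2 = -3/2.
Take r = r_1 = 1. Let y(x) = x^r sum_{n>=0} a_n x^n with a_0 = 1.
Substitute y = x^r sum a_n x^n and match x^{r+n}. The recurrence is
  D(n) a_n - 3 a_{n-1} - 1 a_{n-2} = 0,  where D(n) = (r+n)(r+n-1) + (3/2)(r+n) + (-3/2).
  a_n = [3 a_{n-1} + 1 a_{n-2}] / D(n).
Since the indicial polynomial factors as (r - r_1)(r - r_2), D(n) = (r_1 + n - r_1)(r_1 + n - r_2) = n(n + 5/2).
Evaluating step by step (a_0 = 1):
  n = 1: D(1) = 1(1 + 5/2) = 7/2; numerator = 3(1) = 3; a_1 = (3)/(7/2) = 6/7
  n = 2: D(2) = 2(2 + 5/2) = 9; numerator = 3(6/7) + 1(1) = 25/7; a_2 = (25/7)/(9) = 25/63
  n = 3: D(3) = 3(3 + 5/2) = 33/2; numerator = 3(25/63) + 1(6/7) = 43/21; a_3 = (43/21)/(33/2) = 86/693

r = 1; a_0 = 1; a_1 = 6/7; a_2 = 25/63; a_3 = 86/693


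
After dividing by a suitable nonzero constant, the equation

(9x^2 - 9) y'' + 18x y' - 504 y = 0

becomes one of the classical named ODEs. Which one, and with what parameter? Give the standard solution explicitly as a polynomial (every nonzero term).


All three coefficients share the factor -9; dividing through by -9 gives  (1 - x^2) y'' - 2x y' + 56 y = 0.
This matches the Legendre equation (1 - x^2) y'' - 2x y' + n(n+1) y = 0 (note the -2x y' term) with n(n+1) = 56, so n = 7; the polynomial solution is P_7(x).
With y = sum_k a_k x^k, matching x^k gives (k+2)(k+1) a_{k+2} = [k(k+1) - n(n+1)] a_k = (k - 7)(k + 8) a_k. The right side vanishes at k = 7, so the series with the parity of 7 terminates at degree 7.
Standard normalization (P_n(1) = 1): leading coefficient (2n)!/(2^n (n!)^2) = 87178291200/(128*25401600) = 429/16, so a_7 = 429/16. Work downward with a_k = (k+1)(k+2) a_{k+2} / ((k - 7)(k + 8)):
  a_5 = (6)(7)(429/16) / ((5 - 7)(5 + 8)) = (9009/8)/(-26) = -693/16
  a_3 = (4)(5)(-693/16) / ((3 - 7)(3 + 8)) = (-3465/4)/(-44) = 315/16
  a_1 = (2)(3)(315/16) / ((1 - 7)(1 + 8)) = (945/8)/(-54) = -35/16
Hence P_7(x) = 429 x^7/16 - 693 x^5/16 + 315 x^3/16 - 35 x/16.

P_7(x); series = 429 x^7/16 - 693 x^5/16 + 315 x^3/16 - 35 x/16


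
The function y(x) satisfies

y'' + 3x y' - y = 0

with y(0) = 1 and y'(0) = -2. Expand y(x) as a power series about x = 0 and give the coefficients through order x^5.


Ansatz: y(x) = sum_{n>=0} a_n x^n, so y'(x) = sum_{n>=1} n a_n x^(n-1) and y''(x) = sum_{n>=2} n(n-1) a_n x^(n-2).
Substitute into P(x) y'' + Q(x) y' + R(x) y = 0 with P(x) = 1, Q(x) = 3x, R(x) = -1, and match powers of x.
Initial conditions: a_0 = 1, a_1 = -2.
Setting the coefficient of each power of x to zero and solving order by order (substituting the coefficients already found):
  x^0: 2 a_2 - a_0 = 0  ->  2 a_2 = a_0 = 1  ->  a_2 = 1/2
  x^1: 6 a_3 + 2 a_1 = 0  ->  6 a_3 = -2 a_1 = 4  ->  a_3 = 2/3
  x^2: 12 a_4 + 5 a_2 = 0  ->  12 a_4 = -5 a_2 = -5/2  ->  a_4 = -5/24
  x^3: 20 a_5 + 8 a_3 = 0  ->  20 a_5 = -8 a_3 = -16/3  ->  a_5 = -4/15
Truncated series: y(x) = 1 - 2 x + (1/2) x^2 + (2/3) x^3 - (5/24) x^4 - (4/15) x^5 + O(x^6).

a_0 = 1; a_1 = -2; a_2 = 1/2; a_3 = 2/3; a_4 = -5/24; a_5 = -4/15


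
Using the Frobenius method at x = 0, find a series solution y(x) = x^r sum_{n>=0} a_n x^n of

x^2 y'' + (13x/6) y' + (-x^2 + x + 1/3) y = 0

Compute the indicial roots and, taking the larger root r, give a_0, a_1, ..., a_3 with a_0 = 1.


Write in Frobenius form y'' + (p(x)/x) y' + (q(x)/x^2) y = 0:
  p(x) = 13/6,  q(x) = -x^2 + x + 1/3.
Indicial equation: r(r-1) + (13/6) r + (1/3) = 0 -> roots r_1 = -1/2, r_2 = -2/3.
Take r = r_1 = -1/2. Let y(x) = x^r sum_{n>=0} a_n x^n with a_0 = 1.
Substitute y = x^r sum a_n x^n and match x^{r+n}. The recurrence is
  D(n) a_n + 1 a_{n-1} - 1 a_{n-2} = 0,  where D(n) = (r+n)(r+n-1) + (13/6)(r+n) + (1/3).
  a_n = [-1 a_{n-1} + 1 a_{n-2}] / D(n).
Since the indicial polynomial factors as (r - r_1)(r - r_2), D(n) = (r_1 + n - r_1)(r_1 + n - r_2) = n(n + 1/6).
Evaluating step by step (a_0 = 1):
  n = 1: D(1) = 1(1 + 1/6) = 7/6; numerator = -1(1) = -1; a_1 = (-1)/(7/6) = -6/7
  n = 2: D(2) = 2(2 + 1/6) = 13/3; numerator = -1(-6/7) + 1(1) = 13/7; a_2 = (13/7)/(13/3) = 3/7
  n = 3: D(3) = 3(3 + 1/6) = 19/2; numerator = -1(3/7) + 1(-6/7) = -9/7; a_3 = (-9/7)/(19/2) = -18/133

r = -1/2; a_0 = 1; a_1 = -6/7; a_2 = 3/7; a_3 = -18/133


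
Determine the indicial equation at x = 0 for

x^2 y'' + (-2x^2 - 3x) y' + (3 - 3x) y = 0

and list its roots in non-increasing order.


Divide by x^2 to reach normal form y'' + P_1(x) y' + P_2(x) y = 0 with P_1(x) = -2 - 3/x and P_2(x) = -3/x + 3/x^2.
x = 0 is a singular point because the y'-coefficient -2 - 3/x has a pole at x = 0 and the y-coefficient -3/x + 3/x^2 has a pole at x = 0.
It is a regular singular point because x P_1(x) = p(x) = -2x - 3 and x^2 P_2(x) = q(x) = 3 - 3x are polynomials, hence analytic at x = 0.
p(0) = -3,  q(0) = 3.
Indicial equation: r(r-1) + p(0) r + q(0) = 0, i.e. r^2 + (p(0) - 1) r + q(0) = 0, i.e. r^2 - 4 r + 3 = 0.
Discriminant: (-4)^2 - 4(3) = 4, so r = (4 ± 2)/2.
Solving: r_1 = 3, r_2 = 1.

indicial: r^2 - 4 r + 3 = 0; roots r_1 = 3, r_2 = 1


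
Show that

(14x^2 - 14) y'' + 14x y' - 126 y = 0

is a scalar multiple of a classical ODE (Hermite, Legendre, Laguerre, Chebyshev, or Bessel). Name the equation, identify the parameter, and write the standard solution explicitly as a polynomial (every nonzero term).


All three coefficients share the factor -14; dividing through by -14 gives  (1 - x^2) y'' - x y' + 9 y = 0.
This matches the Chebyshev equation (1 - x^2) y'' - x y' + n^2 y = 0 (note the -x y' term, not -2x y') with n^2 = 9, so n = 3; the polynomial solution is T_3(x).
With y = sum_k a_k x^k, matching x^k gives (k+2)(k+1) a_{k+2} = (k^2 - n^2) a_k = (k - 3)(k + 3) a_k. The right side vanishes at k = 3, so the series with the parity of 3 terminates at degree 3.
Standard normalization: leading coefficient of T_n is 2^(n-1), so a_3 = 2^2 = 4. Work downward with a_k = (k+1)(k+2) a_{k+2} / ((k - 3)(k + 3)):
  a_1 = (2)(3)(4) / ((1 - 3)(1 + 3)) = 24/(-8) = -3
Hence T_3(x) = 4 x^3 - 3 x.

T_3(x); series = 4 x^3 - 3 x


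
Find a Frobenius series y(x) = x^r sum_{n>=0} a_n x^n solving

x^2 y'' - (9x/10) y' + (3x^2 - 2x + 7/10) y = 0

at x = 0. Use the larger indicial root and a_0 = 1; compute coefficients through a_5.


Write in Frobenius form y'' + (p(x)/x) y' + (q(x)/x^2) y = 0:
  p(x) = -9/10,  q(x) = 3x^2 - 2x + 7/10.
Indicial equation: r(r-1) + (-9/10) r + (7/10) = 0 -> roots r_1 = 7/5, r_2 = 1/2.
Take r = r_1 = 7/5. Let y(x) = x^r sum_{n>=0} a_n x^n with a_0 = 1.
Substitute y = x^r sum a_n x^n and match x^{r+n}. The recurrence is
  D(n) a_n - 2 a_{n-1} + 3 a_{n-2} = 0,  where D(n) = (r+n)(r+n-1) + (-9/10)(r+n) + (7/10).
  a_n = [2 a_{n-1} - 3 a_{n-2}] / D(n).
Since the indicial polynomial factors as (r - r_1)(r - r_2), D(n) = (r_1 + n - r_1)(r_1 + n - r_2) = n(n + 9/10).
Evaluating step by step (a_0 = 1):
  n = 1: D(1) = 1(1 + 9/10) = 19/10; numerator = 2(1) = 2; a_1 = (2)/(19/10) = 20/19
  n = 2: D(2) = 2(2 + 9/10) = 29/5; numerator = 2(20/19) - 3(1) = -17/19; a_2 = (-17/19)/(29/5) = -85/551
  n = 3: D(3) = 3(3 + 9/10) = 117/10; numerator = 2(-85/551) - 3(20/19) = -1910/551; a_3 = (-1910/551)/(117/10) = -19100/64467
  n = 4: D(4) = 4(4 + 9/10) = 98/5; numerator = 2(-19100/64467) - 3(-85/551) = -8365/64467; a_4 = (-8365/64467)/(98/5) = -5975/902538
  n = 5: D(5) = 5(5 + 9/10) = 59/2; numerator = 2(-5975/902538) - 3(-19100/64467) = 13625/15561; a_5 = (13625/15561)/(59/2) = 27250/918099

r = 7/5; a_0 = 1; a_1 = 20/19; a_2 = -85/551; a_3 = -19100/64467; a_4 = -5975/902538; a_5 = 27250/918099


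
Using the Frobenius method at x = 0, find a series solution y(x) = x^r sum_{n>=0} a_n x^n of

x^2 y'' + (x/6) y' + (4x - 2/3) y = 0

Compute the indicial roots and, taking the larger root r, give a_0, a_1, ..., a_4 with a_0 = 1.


Write in Frobenius form y'' + (p(x)/x) y' + (q(x)/x^2) y = 0:
  p(x) = 1/6,  q(x) = 4x - 2/3.
Indicial equation: r(r-1) + (1/6) r + (-2/3) = 0 -> roots r_1 = 4/3, r_2 = -1/2.
Take r = r_1 = 4/3. Let y(x) = x^r sum_{n>=0} a_n x^n with a_0 = 1.
Substitute y = x^r sum a_n x^n and match x^{r+n}. The recurrence is
  D(n) a_n + 4 a_{n-1} = 0,  where D(n) = (r+n)(r+n-1) + (1/6)(r+n) + (-2/3).
  a_n = -4 / D(n) * a_{n-1}.
Since the indicial polynomial factors as (r - r_1)(r - r_2), D(n) = (r_1 + n - r_1)(r_1 + n - r_2) = n(n + 11/6).
Evaluating step by step (a_0 = 1):
  n = 1: D(1) = 1(1 + 11/6) = 17/6; numerator = -4(1) = -4; a_1 = (-4)/(17/6) = -24/17
  n = 2: D(2) = 2(2 + 11/6) = 23/3; numerator = -4(-24/17) = 96/17; a_2 = (96/17)/(23/3) = 288/391
  n = 3: D(3) = 3(3 + 11/6) = 29/2; numerator = -4(288/391) = -1152/391; a_3 = (-1152/391)/(29/2) = -2304/11339
  n = 4: D(4) = 4(4 + 11/6) = 70/3; numerator = -4(-2304/11339) = 9216/11339; a_4 = (9216/11339)/(70/3) = 13824/396865

r = 4/3; a_0 = 1; a_1 = -24/17; a_2 = 288/391; a_3 = -2304/11339; a_4 = 13824/396865


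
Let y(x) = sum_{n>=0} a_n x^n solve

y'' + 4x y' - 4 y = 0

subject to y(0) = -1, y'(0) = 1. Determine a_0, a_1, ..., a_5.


Ansatz: y(x) = sum_{n>=0} a_n x^n, so y'(x) = sum_{n>=1} n a_n x^(n-1) and y''(x) = sum_{n>=2} n(n-1) a_n x^(n-2).
Substitute into P(x) y'' + Q(x) y' + R(x) y = 0 with P(x) = 1, Q(x) = 4x, R(x) = -4, and match powers of x.
Initial conditions: a_0 = -1, a_1 = 1.
Setting the coefficient of each power of x to zero and solving order by order (substituting the coefficients already found):
  x^0: 2 a_2 - 4 a_0 = 0  ->  2 a_2 = 4 a_0 = -4  ->  a_2 = -2
  x^1: 6 a_3 = 0  ->  a_3 = 0
  x^2: 12 a_4 + 4 a_2 = 0  ->  12 a_4 = -4 a_2 = 8  ->  a_4 = 2/3
  x^3: 20 a_5 + 8 a_3 = 0  ->  20 a_5 = -8 a_3 = 0  ->  a_5 = 0
Truncated series: y(x) = -1 + x - 2 x^2 + (2/3) x^4 + O(x^6).

a_0 = -1; a_1 = 1; a_2 = -2; a_3 = 0; a_4 = 2/3; a_5 = 0


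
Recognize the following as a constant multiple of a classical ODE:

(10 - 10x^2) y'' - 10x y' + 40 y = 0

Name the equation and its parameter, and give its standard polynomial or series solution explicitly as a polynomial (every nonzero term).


All three coefficients share the factor 10; dividing through by 10 gives  (1 - x^2) y'' - x y' + 4 y = 0.
This matches the Chebyshev equation (1 - x^2) y'' - x y' + n^2 y = 0 (note the -x y' term, not -2x y') with n^2 = 4, so n = 2; the polynomial solution is T_2(x).
With y = sum_k a_k x^k, matching x^k gives (k+2)(k+1) a_{k+2} = (k^2 - n^2) a_k = (k - 2)(k + 2) a_k. The right side vanishes at k = 2, so the series with the parity of 2 terminates at degree 2.
Standard normalization: leading coefficient of T_n is 2^(n-1), so a_2 = 2^1 = 2. Work downward with a_k = (k+1)(k+2) a_{k+2} / ((k - 2)(k + 2)):
  a_0 = (1)(2)(2) / ((0 - 2)(0 + 2)) = 4/(-4) = -1
Hence T_2(x) = 2 x^2 - 1.

T_2(x); series = 2 x^2 - 1


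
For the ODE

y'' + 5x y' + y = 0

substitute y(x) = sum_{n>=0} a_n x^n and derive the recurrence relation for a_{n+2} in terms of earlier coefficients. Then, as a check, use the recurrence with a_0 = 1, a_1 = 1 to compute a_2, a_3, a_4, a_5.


Substitute y = sum_n a_n x^n.
y''(x) has coefficient (n+2)(n+1) a_{n+2} at x^n;
5 x y'(x) has coefficient 5 n a_n at x^n (shift);
y(x) has coefficient 1 a_n at x^n.
Matching x^n: (n+2)(n+1) a_{n+2} + (5n + 1) a_n = 0.
Thus a_{n+2} = (-5n - 1) / ((n+1)(n+2)) * a_n.

Check with a_0 = 1, a_1 = 1 (apply the recurrence for n = 0, 1, 2, 3): a_0 = 1, a_1 = 1, a_2 = -1/2, a_3 = -1, a_4 = 11/24, a_5 = 4/5.

a_(n+2) = (-5n - 1) / ((n+1)(n+2)) * a_n; check: a_0 = 1, a_1 = 1, a_2 = -1/2, a_3 = -1, a_4 = 11/24, a_5 = 4/5


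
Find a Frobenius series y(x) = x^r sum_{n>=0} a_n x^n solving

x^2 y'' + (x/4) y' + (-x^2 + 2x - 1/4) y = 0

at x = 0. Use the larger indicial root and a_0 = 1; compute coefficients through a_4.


Write in Frobenius form y'' + (p(x)/x) y' + (q(x)/x^2) y = 0:
  p(x) = 1/4,  q(x) = -x^2 + 2x - 1/4.
Indicial equation: r(r-1) + (1/4) r + (-1/4) = 0 -> roots r_1 = 1, r_2 = -1/4.
Take r = r_1 = 1. Let y(x) = x^r sum_{n>=0} a_n x^n with a_0 = 1.
Substitute y = x^r sum a_n x^n and match x^{r+n}. The recurrence is
  D(n) a_n + 2 a_{n-1} - 1 a_{n-2} = 0,  where D(n) = (r+n)(r+n-1) + (1/4)(r+n) + (-1/4).
  a_n = [-2 a_{n-1} + 1 a_{n-2}] / D(n).
Since the indicial polynomial factors as (r - r_1)(r - r_2), D(n) = (r_1 + n - r_1)(r_1 + n - r_2) = n(n + 5/4).
Evaluating step by step (a_0 = 1):
  n = 1: D(1) = 1(1 + 5/4) = 9/4; numerator = -2(1) = -2; a_1 = (-2)/(9/4) = -8/9
  n = 2: D(2) = 2(2 + 5/4) = 13/2; numerator = -2(-8/9) + 1(1) = 25/9; a_2 = (25/9)/(13/2) = 50/117
  n = 3: D(3) = 3(3 + 5/4) = 51/4; numerator = -2(50/117) + 1(-8/9) = -68/39; a_3 = (-68/39)/(51/4) = -16/117
  n = 4: D(4) = 4(4 + 5/4) = 21; numerator = -2(-16/117) + 1(50/117) = 82/117; a_4 = (82/117)/(21) = 82/2457

r = 1; a_0 = 1; a_1 = -8/9; a_2 = 50/117; a_3 = -16/117; a_4 = 82/2457


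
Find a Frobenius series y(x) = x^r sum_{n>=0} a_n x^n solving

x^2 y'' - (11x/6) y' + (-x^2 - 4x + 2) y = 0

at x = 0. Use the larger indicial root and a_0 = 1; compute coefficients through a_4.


Write in Frobenius form y'' + (p(x)/x) y' + (q(x)/x^2) y = 0:
  p(x) = -11/6,  q(x) = -x^2 - 4x + 2.
Indicial equation: r(r-1) + (-11/6) r + (2) = 0 -> roots r_1 = 3/2, r_2 = 4/3.
Take r = r_1 = 3/2. Let y(x) = x^r sum_{n>=0} a_n x^n with a_0 = 1.
Substitute y = x^r sum a_n x^n and match x^{r+n}. The recurrence is
  D(n) a_n - 4 a_{n-1} - 1 a_{n-2} = 0,  where D(n) = (r+n)(r+n-1) + (-11/6)(r+n) + (2).
  a_n = [4 a_{n-1} + 1 a_{n-2}] / D(n).
Since the indicial polynomial factors as (r - r_1)(r - r_2), D(n) = (r_1 + n - r_1)(r_1 + n - r_2) = n(n + 1/6).
Evaluating step by step (a_0 = 1):
  n = 1: D(1) = 1(1 + 1/6) = 7/6; numerator = 4(1) = 4; a_1 = (4)/(7/6) = 24/7
  n = 2: D(2) = 2(2 + 1/6) = 13/3; numerator = 4(24/7) + 1(1) = 103/7; a_2 = (103/7)/(13/3) = 309/91
  n = 3: D(3) = 3(3 + 1/6) = 19/2; numerator = 4(309/91) + 1(24/7) = 1548/91; a_3 = (1548/91)/(19/2) = 3096/1729
  n = 4: D(4) = 4(4 + 1/6) = 50/3; numerator = 4(3096/1729) + 1(309/91) = 18255/1729; a_4 = (18255/1729)/(50/3) = 10953/17290

r = 3/2; a_0 = 1; a_1 = 24/7; a_2 = 309/91; a_3 = 3096/1729; a_4 = 10953/17290


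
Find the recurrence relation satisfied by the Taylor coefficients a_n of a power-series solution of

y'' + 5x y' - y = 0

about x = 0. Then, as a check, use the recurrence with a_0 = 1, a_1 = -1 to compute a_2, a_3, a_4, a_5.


Substitute y = sum_n a_n x^n.
y''(x) has coefficient (n+2)(n+1) a_{n+2} at x^n;
5 x y'(x) has coefficient 5 n a_n at x^n (shift);
-y(x) has coefficient -1 a_n at x^n.
Matching x^n: (n+2)(n+1) a_{n+2} + (5n - 1) a_n = 0.
Thus a_{n+2} = (-5n + 1) / ((n+1)(n+2)) * a_n.

Check with a_0 = 1, a_1 = -1 (apply the recurrence for n = 0, 1, 2, 3): a_0 = 1, a_1 = -1, a_2 = 1/2, a_3 = 2/3, a_4 = -3/8, a_5 = -7/15.

a_(n+2) = (-5n + 1) / ((n+1)(n+2)) * a_n; check: a_0 = 1, a_1 = -1, a_2 = 1/2, a_3 = 2/3, a_4 = -3/8, a_5 = -7/15


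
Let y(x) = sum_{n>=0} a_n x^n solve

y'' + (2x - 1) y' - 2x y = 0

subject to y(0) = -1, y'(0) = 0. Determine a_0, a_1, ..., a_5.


Ansatz: y(x) = sum_{n>=0} a_n x^n, so y'(x) = sum_{n>=1} n a_n x^(n-1) and y''(x) = sum_{n>=2} n(n-1) a_n x^(n-2).
Substitute into P(x) y'' + Q(x) y' + R(x) y = 0 with P(x) = 1, Q(x) = 2x - 1, R(x) = -2x, and match powers of x.
Initial conditions: a_0 = -1, a_1 = 0.
Setting the coefficient of each power of x to zero and solving order by order (substituting the coefficients already found):
  x^0: 2 a_2 - a_1 = 0  ->  2 a_2 = a_1 = 0  ->  a_2 = 0
  x^1: 6 a_3 - 2 a_2 + 2 a_1 - 2 a_0 = 0  ->  6 a_3 = 2 a_2 - 2 a_1 + 2 a_0 = -2  ->  a_3 = -1/3
  x^2: 12 a_4 - 3 a_3 + 4 a_2 - 2 a_1 = 0  ->  12 a_4 = 3 a_3 - 4 a_2 + 2 a_1 = -1  ->  a_4 = -1/12
  x^3: 20 a_5 - 4 a_4 + 6 a_3 - 2 a_2 = 0  ->  20 a_5 = 4 a_4 - 6 a_3 + 2 a_2 = 5/3  ->  a_5 = 1/12
Truncated series: y(x) = -1 - (1/3) x^3 - (1/12) x^4 + (1/12) x^5 + O(x^6).

a_0 = -1; a_1 = 0; a_2 = 0; a_3 = -1/3; a_4 = -1/12; a_5 = 1/12


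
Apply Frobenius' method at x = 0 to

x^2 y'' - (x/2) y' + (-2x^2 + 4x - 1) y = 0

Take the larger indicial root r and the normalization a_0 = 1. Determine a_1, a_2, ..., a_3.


Write in Frobenius form y'' + (p(x)/x) y' + (q(x)/x^2) y = 0:
  p(x) = -1/2,  q(x) = -2x^2 + 4x - 1.
Indicial equation: r(r-1) + (-1/2) r + (-1) = 0 -> roots r_1 = 2, r_2 = -1/2.
Take r = r_1 = 2. Let y(x) = x^r sum_{n>=0} a_n x^n with a_0 = 1.
Substitute y = x^r sum a_n x^n and match x^{r+n}. The recurrence is
  D(n) a_n + 4 a_{n-1} - 2 a_{n-2} = 0,  where D(n) = (r+n)(r+n-1) + (-1/2)(r+n) + (-1).
  a_n = [-4 a_{n-1} + 2 a_{n-2}] / D(n).
Since the indicial polynomial factors as (r - r_1)(r - r_2), D(n) = (r_1 + n - r_1)(r_1 + n - r_2) = n(n + 5/2).
Evaluating step by step (a_0 = 1):
  n = 1: D(1) = 1(1 + 5/2) = 7/2; numerator = -4(1) = -4; a_1 = (-4)/(7/2) = -8/7
  n = 2: D(2) = 2(2 + 5/2) = 9; numerator = -4(-8/7) + 2(1) = 46/7; a_2 = (46/7)/(9) = 46/63
  n = 3: D(3) = 3(3 + 5/2) = 33/2; numerator = -4(46/63) + 2(-8/7) = -328/63; a_3 = (-328/63)/(33/2) = -656/2079

r = 2; a_0 = 1; a_1 = -8/7; a_2 = 46/63; a_3 = -656/2079


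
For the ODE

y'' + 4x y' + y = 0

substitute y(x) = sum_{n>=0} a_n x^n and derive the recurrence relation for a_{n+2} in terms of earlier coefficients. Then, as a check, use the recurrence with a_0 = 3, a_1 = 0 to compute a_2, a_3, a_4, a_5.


Substitute y = sum_n a_n x^n.
y''(x) has coefficient (n+2)(n+1) a_{n+2} at x^n;
4 x y'(x) has coefficient 4 n a_n at x^n (shift);
y(x) has coefficient 1 a_n at x^n.
Matching x^n: (n+2)(n+1) a_{n+2} + (4n + 1) a_n = 0.
Thus a_{n+2} = (-4n - 1) / ((n+1)(n+2)) * a_n.

Check with a_0 = 3, a_1 = 0 (apply the recurrence for n = 0, 1, 2, 3): a_0 = 3, a_1 = 0, a_2 = -3/2, a_3 = 0, a_4 = 9/8, a_5 = 0.

a_(n+2) = (-4n - 1) / ((n+1)(n+2)) * a_n; check: a_0 = 3, a_1 = 0, a_2 = -3/2, a_3 = 0, a_4 = 9/8, a_5 = 0


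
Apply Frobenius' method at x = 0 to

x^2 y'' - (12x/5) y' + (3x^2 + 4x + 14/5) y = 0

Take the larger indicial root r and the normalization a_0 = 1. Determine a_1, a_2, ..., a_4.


Write in Frobenius form y'' + (p(x)/x) y' + (q(x)/x^2) y = 0:
  p(x) = -12/5,  q(x) = 3x^2 + 4x + 14/5.
Indicial equation: r(r-1) + (-12/5) r + (14/5) = 0 -> roots r_1 = 2, r_2 = 7/5.
Take r = r_1 = 2. Let y(x) = x^r sum_{n>=0} a_n x^n with a_0 = 1.
Substitute y = x^r sum a_n x^n and match x^{r+n}. The recurrence is
  D(n) a_n + 4 a_{n-1} + 3 a_{n-2} = 0,  where D(n) = (r+n)(r+n-1) + (-12/5)(r+n) + (14/5).
  a_n = [-4 a_{n-1} - 3 a_{n-2}] / D(n).
Since the indicial polynomial factors as (r - r_1)(r - r_2), D(n) = (r_1 + n - r_1)(r_1 + n - r_2) = n(n + 3/5).
Evaluating step by step (a_0 = 1):
  n = 1: D(1) = 1(1 + 3/5) = 8/5; numerator = -4(1) = -4; a_1 = (-4)/(8/5) = -5/2
  n = 2: D(2) = 2(2 + 3/5) = 26/5; numerator = -4(-5/2) - 3(1) = 7; a_2 = (7)/(26/5) = 35/26
  n = 3: D(3) = 3(3 + 3/5) = 54/5; numerator = -4(35/26) - 3(-5/2) = 55/26; a_3 = (55/26)/(54/5) = 275/1404
  n = 4: D(4) = 4(4 + 3/5) = 92/5; numerator = -4(275/1404) - 3(35/26) = -3385/702; a_4 = (-3385/702)/(92/5) = -16925/64584

r = 2; a_0 = 1; a_1 = -5/2; a_2 = 35/26; a_3 = 275/1404; a_4 = -16925/64584


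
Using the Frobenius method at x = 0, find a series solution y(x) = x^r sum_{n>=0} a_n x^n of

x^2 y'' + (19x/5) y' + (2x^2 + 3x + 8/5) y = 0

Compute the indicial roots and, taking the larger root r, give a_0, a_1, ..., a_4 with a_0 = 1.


Write in Frobenius form y'' + (p(x)/x) y' + (q(x)/x^2) y = 0:
  p(x) = 19/5,  q(x) = 2x^2 + 3x + 8/5.
Indicial equation: r(r-1) + (19/5) r + (8/5) = 0 -> roots r_1 = -4/5, r_2 = -2.
Take r = r_1 = -4/5. Let y(x) = x^r sum_{n>=0} a_n x^n with a_0 = 1.
Substitute y = x^r sum a_n x^n and match x^{r+n}. The recurrence is
  D(n) a_n + 3 a_{n-1} + 2 a_{n-2} = 0,  where D(n) = (r+n)(r+n-1) + (19/5)(r+n) + (8/5).
  a_n = [-3 a_{n-1} - 2 a_{n-2}] / D(n).
Since the indicial polynomial factors as (r - r_1)(r - r_2), D(n) = (r_1 + n - r_1)(r_1 + n - r_2) = n(n + 6/5).
Evaluating step by step (a_0 = 1):
  n = 1: D(1) = 1(1 + 6/5) = 11/5; numerator = -3(1) = -3; a_1 = (-3)/(11/5) = -15/11
  n = 2: D(2) = 2(2 + 6/5) = 32/5; numerator = -3(-15/11) - 2(1) = 23/11; a_2 = (23/11)/(32/5) = 115/352
  n = 3: D(3) = 3(3 + 6/5) = 63/5; numerator = -3(115/352) - 2(-15/11) = 615/352; a_3 = (615/352)/(63/5) = 1025/7392
  n = 4: D(4) = 4(4 + 6/5) = 104/5; numerator = -3(1025/7392) - 2(115/352) = -2635/2464; a_4 = (-2635/2464)/(104/5) = -13175/256256

r = -4/5; a_0 = 1; a_1 = -15/11; a_2 = 115/352; a_3 = 1025/7392; a_4 = -13175/256256


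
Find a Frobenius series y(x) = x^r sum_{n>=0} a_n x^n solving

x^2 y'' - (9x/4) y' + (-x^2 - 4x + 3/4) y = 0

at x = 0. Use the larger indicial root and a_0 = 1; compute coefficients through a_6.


Write in Frobenius form y'' + (p(x)/x) y' + (q(x)/x^2) y = 0:
  p(x) = -9/4,  q(x) = -x^2 - 4x + 3/4.
Indicial equation: r(r-1) + (-9/4) r + (3/4) = 0 -> roots r_1 = 3, r_2 = 1/4.
Take r = r_1 = 3. Let y(x) = x^r sum_{n>=0} a_n x^n with a_0 = 1.
Substitute y = x^r sum a_n x^n and match x^{r+n}. The recurrence is
  D(n) a_n - 4 a_{n-1} - 1 a_{n-2} = 0,  where D(n) = (r+n)(r+n-1) + (-9/4)(r+n) + (3/4).
  a_n = [4 a_{n-1} + 1 a_{n-2}] / D(n).
Since the indicial polynomial factors as (r - r_1)(r - r_2), D(n) = (r_1 + n - r_1)(r_1 + n - r_2) = n(n + 11/4).
Evaluating step by step (a_0 = 1):
  n = 1: D(1) = 1(1 + 11/4) = 15/4; numerator = 4(1) = 4; a_1 = (4)/(15/4) = 16/15
  n = 2: D(2) = 2(2 + 11/4) = 19/2; numerator = 4(16/15) + 1(1) = 79/15; a_2 = (79/15)/(19/2) = 158/285
  n = 3: D(3) = 3(3 + 11/4) = 69/4; numerator = 4(158/285) + 1(16/15) = 312/95; a_3 = (312/95)/(69/4) = 416/2185
  n = 4: D(4) = 4(4 + 11/4) = 27; numerator = 4(416/2185) + 1(158/285) = 454/345; a_4 = (454/345)/(27) = 454/9315
  n = 5: D(5) = 5(5 + 11/4) = 155/4; numerator = 4(454/9315) + 1(416/2185) = 13640/35397; a_5 = (13640/35397)/(155/4) = 352/35397
  n = 6: D(6) = 6(6 + 11/4) = 105/2; numerator = 4(352/35397) + 1(454/9315) = 5222/58995; a_6 = (5222/58995)/(105/2) = 1492/884925

r = 3; a_0 = 1; a_1 = 16/15; a_2 = 158/285; a_3 = 416/2185; a_4 = 454/9315; a_5 = 352/35397; a_6 = 1492/884925


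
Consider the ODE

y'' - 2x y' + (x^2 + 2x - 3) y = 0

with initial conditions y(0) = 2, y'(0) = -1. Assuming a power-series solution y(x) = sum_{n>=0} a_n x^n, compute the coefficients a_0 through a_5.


Ansatz: y(x) = sum_{n>=0} a_n x^n, so y'(x) = sum_{n>=1} n a_n x^(n-1) and y''(x) = sum_{n>=2} n(n-1) a_n x^(n-2).
Substitute into P(x) y'' + Q(x) y' + R(x) y = 0 with P(x) = 1, Q(x) = -2x, R(x) = x^2 + 2x - 3, and match powers of x.
Initial conditions: a_0 = 2, a_1 = -1.
Setting the coefficient of each power of x to zero and solving order by order (substituting the coefficients already found):
  x^0: 2 a_2 - 3 a_0 = 0  ->  2 a_2 = 3 a_0 = 6  ->  a_2 = 3
  x^1: 6 a_3 - 5 a_1 + 2 a_0 = 0  ->  6 a_3 = 5 a_1 - 2 a_0 = -9  ->  a_3 = -3/2
  x^2: 12 a_4 - 7 a_2 + 2 a_1 + a_0 = 0  ->  12 a_4 = 7 a_2 - 2 a_1 - a_0 = 21  ->  a_4 = 7/4
  x^3: 20 a_5 - 9 a_3 + 2 a_2 + a_1 = 0  ->  20 a_5 = 9 a_3 - 2 a_2 - a_1 = -37/2  ->  a_5 = -37/40
Truncated series: y(x) = 2 - x + 3 x^2 - (3/2) x^3 + (7/4) x^4 - (37/40) x^5 + O(x^6).

a_0 = 2; a_1 = -1; a_2 = 3; a_3 = -3/2; a_4 = 7/4; a_5 = -37/40


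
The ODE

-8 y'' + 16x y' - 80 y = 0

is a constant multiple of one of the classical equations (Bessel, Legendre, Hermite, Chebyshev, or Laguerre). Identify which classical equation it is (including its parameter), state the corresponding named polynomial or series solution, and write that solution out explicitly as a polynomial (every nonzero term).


All three coefficients share the factor -8; dividing through by -8 gives  y'' - 2x y' + 10 y = 0.
This matches the Hermite equation y'' - 2x y' + 2n y = 0 with 2n = 10, so n = 5; the polynomial solution is H_5(x).
With y = sum_k a_k x^k, matching x^k gives (k+2)(k+1) a_{k+2} = 2(k - n) a_k = 2(k - 5) a_k. The right side vanishes at k = 5, so the series with the parity of 5 terminates at degree 5.
Standard normalization: leading coefficient of H_n is 2^n, so a_5 = 2^5 = 32. Work downward with a_k = (k+1)(k+2) a_{k+2} / (2(k - n)):
  a_3 = (4)(5)(32) / (2(3 - 5)) = 640/(-4) = -160
  a_1 = (2)(3)(-160) / (2(1 - 5)) = -960/(-8) = 120
Hence H_5(x) = 32 x^5 - 160 x^3 + 120 x.

H_5(x); series = 32 x^5 - 160 x^3 + 120 x


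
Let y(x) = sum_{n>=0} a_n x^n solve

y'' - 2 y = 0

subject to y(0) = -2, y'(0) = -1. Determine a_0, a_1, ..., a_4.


Ansatz: y(x) = sum_{n>=0} a_n x^n, so y'(x) = sum_{n>=1} n a_n x^(n-1) and y''(x) = sum_{n>=2} n(n-1) a_n x^(n-2).
Substitute into P(x) y'' + Q(x) y' + R(x) y = 0 with P(x) = 1, Q(x) = 0, R(x) = -2, and match powers of x.
Initial conditions: a_0 = -2, a_1 = -1.
Setting the coefficient of each power of x to zero and solving order by order (substituting the coefficients already found):
  x^0: 2 a_2 - 2 a_0 = 0  ->  2 a_2 = 2 a_0 = -4  ->  a_2 = -2
  x^1: 6 a_3 - 2 a_1 = 0  ->  6 a_3 = 2 a_1 = -2  ->  a_3 = -1/3
  x^2: 12 a_4 - 2 a_2 = 0  ->  12 a_4 = 2 a_2 = -4  ->  a_4 = -1/3
Truncated series: y(x) = -2 - x - 2 x^2 - (1/3) x^3 - (1/3) x^4 + O(x^5).

a_0 = -2; a_1 = -1; a_2 = -2; a_3 = -1/3; a_4 = -1/3


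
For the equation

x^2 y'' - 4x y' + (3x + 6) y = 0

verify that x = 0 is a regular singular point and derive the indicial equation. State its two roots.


Divide by x^2 to reach normal form y'' + P_1(x) y' + P_2(x) y = 0 with P_1(x) = -4/x and P_2(x) = 3/x + 6/x^2.
x = 0 is a singular point because the y'-coefficient -4/x has a pole at x = 0 and the y-coefficient 3/x + 6/x^2 has a pole at x = 0.
It is a regular singular point because x P_1(x) = p(x) = -4 and x^2 P_2(x) = q(x) = 3x + 6 are polynomials, hence analytic at x = 0.
p(0) = -4,  q(0) = 6.
Indicial equation: r(r-1) + p(0) r + q(0) = 0, i.e. r^2 + (p(0) - 1) r + q(0) = 0, i.e. r^2 - 5 r + 6 = 0.
Discriminant: (-5)^2 - 4(6) = 1, so r = (5 ± 1)/2.
Solving: r_1 = 3, r_2 = 2.

indicial: r^2 - 5 r + 6 = 0; roots r_1 = 3, r_2 = 2


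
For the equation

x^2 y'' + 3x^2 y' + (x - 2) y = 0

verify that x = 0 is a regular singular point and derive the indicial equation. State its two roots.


Divide by x^2 to reach normal form y'' + P_1(x) y' + P_2(x) y = 0 with P_1(x) = 3 and P_2(x) = 1/x - 2/x^2.
x = 0 is a singular point because the y-coefficient 1/x - 2/x^2 has a pole at x = 0.
It is a regular singular point because x P_1(x) = p(x) = 3x and x^2 P_2(x) = q(x) = x - 2 are polynomials, hence analytic at x = 0.
p(0) = 0,  q(0) = -2.
Indicial equation: r(r-1) + p(0) r + q(0) = 0, i.e. r^2 + (p(0) - 1) r + q(0) = 0, i.e. r^2 - 1 r - 2 = 0.
Discriminant: (-1)^2 - 4(-2) = 9, so r = (1 ± 3)/2.
Solving: r_1 = 2, r_2 = -1.

indicial: r^2 - 1 r - 2 = 0; roots r_1 = 2, r_2 = -1


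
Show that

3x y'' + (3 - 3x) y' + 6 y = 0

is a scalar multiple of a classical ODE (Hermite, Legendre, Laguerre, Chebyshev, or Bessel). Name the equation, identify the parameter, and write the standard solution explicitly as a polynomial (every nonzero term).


All three coefficients share the factor 3; dividing through by 3 gives  x y'' + (1 - x) y' + 2 y = 0.
This matches the Laguerre equation x y'' + (1 - x) y' + n y = 0 with n = 2; the polynomial solution is L_2(x).
With y = sum_k a_k x^k, matching x^k gives (k+1)k a_{k+1} + (k+1) a_{k+1} - k a_k + n a_k = 0, i.e. (k+1)^2 a_{k+1} = (k - n) a_k = (k - 2) a_k. The right side vanishes at k = 2, so the series terminates at degree 2.
Standard normalization L_n(0) = 1 gives a_0 = 1. Work upward with a_{k+1} = (k - 2) a_k / (k+1)^2:
  a_1 = (0 - 2)(1) / 1^2 = -2/1 = -2
  a_2 = (1 - 2)(-2) / 2^2 = 2/4 = 1/2
Hence L_2(x) = x^2/2 - 2 x + 1.

L_2(x); series = x^2/2 - 2 x + 1
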